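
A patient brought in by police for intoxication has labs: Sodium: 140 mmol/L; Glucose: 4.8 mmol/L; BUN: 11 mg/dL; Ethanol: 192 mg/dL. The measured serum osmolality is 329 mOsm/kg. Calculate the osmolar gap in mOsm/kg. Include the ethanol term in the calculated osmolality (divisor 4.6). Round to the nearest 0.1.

-1.5 mOsm/kg

Calculated osmolality = 2·Na + glucose + BUN/2.8 + ethanol/4.6
= 2·140 + 4.8 + 11/2.8 + 192/4.6
= 280 + 4.80 + 3.93 + 41.74
= 330.47 mOsm/kg ≈ 330.5 mOsm/kg
Osmolar gap = measured − calculated = 329 − 330.5 = -1.5 mOsm/kg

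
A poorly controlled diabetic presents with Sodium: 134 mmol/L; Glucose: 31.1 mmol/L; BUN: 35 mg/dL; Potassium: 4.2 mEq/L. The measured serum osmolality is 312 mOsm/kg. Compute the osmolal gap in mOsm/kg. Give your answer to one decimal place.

Calculated osmolality = 2·Na + glucose + BUN/2.8
= 2·134 + 31.1 + 35/2.8
= 268 + 31.10 + 12.50
= 311.6 mOsm/kg ≈ 311.6 mOsm/kg
Osmolar gap = measured − calculated = 312 − 311.6 = 0.4 mOsm/kg

0.4 mOsm/kg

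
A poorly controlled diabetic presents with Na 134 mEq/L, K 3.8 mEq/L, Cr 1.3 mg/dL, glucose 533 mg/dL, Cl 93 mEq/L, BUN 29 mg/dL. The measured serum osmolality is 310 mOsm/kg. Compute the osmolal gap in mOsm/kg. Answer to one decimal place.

Calculated osmolality = 2·Na + glucose/18 + BUN/2.8
= 2·134 + 533/18 + 29/2.8
= 268 + 29.61 + 10.36
= 307.97 mOsm/kg ≈ 308.0 mOsm/kg
Osmolar gap = measured − calculated = 310 − 308.0 = 2.0 mOsm/kg

2.0 mOsm/kg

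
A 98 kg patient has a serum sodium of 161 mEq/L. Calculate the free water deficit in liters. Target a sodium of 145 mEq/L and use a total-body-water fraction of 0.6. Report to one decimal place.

6.5 L

TBW = 0.6 · 98 = 58.8 L
Free water deficit = TBW · (Na/145 − 1)
= 58.8 · (161/145 − 1)
= 58.8 · 0.1103
= 6.49 L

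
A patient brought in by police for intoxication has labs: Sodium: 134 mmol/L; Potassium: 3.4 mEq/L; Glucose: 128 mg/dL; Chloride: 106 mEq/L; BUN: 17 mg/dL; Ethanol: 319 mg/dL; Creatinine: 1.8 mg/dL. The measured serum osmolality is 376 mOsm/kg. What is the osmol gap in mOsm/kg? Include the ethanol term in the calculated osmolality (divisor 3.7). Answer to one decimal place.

Calculated osmolality = 2·Na + glucose/18 + BUN/2.8 + ethanol/3.7
= 2·134 + 128/18 + 17/2.8 + 319/3.7
= 268 + 7.11 + 6.07 + 86.22
= 367.4 mOsm/kg ≈ 367.4 mOsm/kg
Osmolar gap = measured − calculated = 376 − 367.4 = 8.6 mOsm/kg

8.6 mOsm/kg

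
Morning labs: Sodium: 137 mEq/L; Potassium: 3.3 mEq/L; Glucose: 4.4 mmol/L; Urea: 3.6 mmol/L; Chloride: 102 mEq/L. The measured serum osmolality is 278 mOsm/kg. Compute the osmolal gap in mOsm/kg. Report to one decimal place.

Calculated osmolality = 2·Na + glucose + urea
= 2·137 + 4.4 + 3.6
= 274 + 4.40 + 3.60
= 282 mOsm/kg ≈ 282.0 mOsm/kg
Osmolar gap = measured − calculated = 278 − 282.0 = -4.0 mOsm/kg

-4.0 mOsm/kg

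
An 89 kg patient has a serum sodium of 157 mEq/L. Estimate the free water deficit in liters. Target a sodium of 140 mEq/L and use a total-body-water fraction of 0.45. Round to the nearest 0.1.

TBW = 0.45 · 89 = 40.05 L
Free water deficit = TBW · (Na/140 − 1)
= 40.05 · (157/140 − 1)
= 40.05 · 0.1214
= 4.86 L

4.9 L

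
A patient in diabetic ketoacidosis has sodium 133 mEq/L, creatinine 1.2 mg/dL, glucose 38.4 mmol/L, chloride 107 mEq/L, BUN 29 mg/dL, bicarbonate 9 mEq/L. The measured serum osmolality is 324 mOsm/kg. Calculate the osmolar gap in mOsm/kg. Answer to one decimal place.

9.2 mOsm/kg

Calculated osmolality = 2·Na + glucose + BUN/2.8
= 2·133 + 38.4 + 29/2.8
= 266 + 38.40 + 10.36
= 314.76 mOsm/kg ≈ 314.8 mOsm/kg
Osmolar gap = measured − calculated = 324 − 314.8 = 9.2 mOsm/kg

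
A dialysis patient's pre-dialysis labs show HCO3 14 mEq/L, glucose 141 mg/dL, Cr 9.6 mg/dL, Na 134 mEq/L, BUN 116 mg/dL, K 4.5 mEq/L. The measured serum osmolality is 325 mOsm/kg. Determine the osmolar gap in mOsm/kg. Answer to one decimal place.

7.7 mOsm/kg

Calculated osmolality = 2·Na + glucose/18 + BUN/2.8
= 2·134 + 141/18 + 116/2.8
= 268 + 7.83 + 41.43
= 317.26 mOsm/kg ≈ 317.3 mOsm/kg
Osmolar gap = measured − calculated = 325 − 317.3 = 7.7 mOsm/kg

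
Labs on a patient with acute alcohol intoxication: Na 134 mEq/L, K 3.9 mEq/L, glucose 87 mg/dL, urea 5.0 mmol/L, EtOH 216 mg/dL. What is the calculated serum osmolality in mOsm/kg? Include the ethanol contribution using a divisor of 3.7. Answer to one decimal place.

Calculated osmolality = 2·Na + glucose/18 + urea + ethanol/3.7
= 2·134 + 87/18 + 5 + 216/3.7
= 268 + 4.83 + 5 + 58.38
= 336.21 mOsm/kg

336.2 mOsm/kg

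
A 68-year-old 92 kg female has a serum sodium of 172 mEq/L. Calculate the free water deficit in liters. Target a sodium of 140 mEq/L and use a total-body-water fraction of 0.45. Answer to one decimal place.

9.5 L

TBW = 0.45 · 92 = 41.4 L
Free water deficit = TBW · (Na/140 − 1)
= 41.4 · (172/140 − 1)
= 41.4 · 0.2286
= 9.46 L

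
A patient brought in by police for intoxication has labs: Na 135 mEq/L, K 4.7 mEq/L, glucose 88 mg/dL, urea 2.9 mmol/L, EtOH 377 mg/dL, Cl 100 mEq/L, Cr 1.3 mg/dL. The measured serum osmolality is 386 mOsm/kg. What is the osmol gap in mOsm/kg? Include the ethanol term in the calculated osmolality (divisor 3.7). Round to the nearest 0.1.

Calculated osmolality = 2·Na + glucose/18 + urea + ethanol/3.7
= 2·135 + 88/18 + 2.9 + 377/3.7
= 270 + 4.89 + 2.90 + 101.89
= 379.68 mOsm/kg ≈ 379.7 mOsm/kg
Osmolar gap = measured − calculated = 386 − 379.7 = 6.3 mOsm/kg

6.3 mOsm/kg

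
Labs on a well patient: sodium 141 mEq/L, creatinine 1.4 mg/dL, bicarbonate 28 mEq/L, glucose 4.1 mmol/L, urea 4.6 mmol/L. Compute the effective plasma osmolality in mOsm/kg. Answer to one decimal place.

Effective osmolality excludes urea (freely permeant across cell membranes):
2·Na + glucose
= 2·141 + 4.1
= 282 + 4.1
= 286.1 mOsm/kg

286.1 mOsm/kg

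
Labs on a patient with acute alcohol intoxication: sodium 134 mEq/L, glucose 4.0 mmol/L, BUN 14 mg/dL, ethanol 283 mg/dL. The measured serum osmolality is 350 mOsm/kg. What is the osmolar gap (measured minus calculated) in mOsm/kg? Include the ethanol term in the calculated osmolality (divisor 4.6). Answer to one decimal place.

11.5 mOsm/kg

Calculated osmolality = 2·Na + glucose + BUN/2.8 + ethanol/4.6
= 2·134 + 4 + 14/2.8 + 283/4.6
= 268 + 4 + 5 + 61.52
= 338.52 mOsm/kg ≈ 338.5 mOsm/kg
Osmolar gap = measured − calculated = 350 − 338.5 = 11.5 mOsm/kg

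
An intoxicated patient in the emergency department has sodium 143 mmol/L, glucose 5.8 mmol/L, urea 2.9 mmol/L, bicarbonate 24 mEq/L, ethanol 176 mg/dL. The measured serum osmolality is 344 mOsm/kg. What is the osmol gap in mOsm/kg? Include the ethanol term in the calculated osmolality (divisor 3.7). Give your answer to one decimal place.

Calculated osmolality = 2·Na + glucose + urea + ethanol/3.7
= 2·143 + 5.8 + 2.9 + 176/3.7
= 286 + 5.80 + 2.90 + 47.57
= 342.27 mOsm/kg ≈ 342.3 mOsm/kg
Osmolar gap = measured − calculated = 344 − 342.3 = 1.7 mOsm/kg

1.7 mOsm/kg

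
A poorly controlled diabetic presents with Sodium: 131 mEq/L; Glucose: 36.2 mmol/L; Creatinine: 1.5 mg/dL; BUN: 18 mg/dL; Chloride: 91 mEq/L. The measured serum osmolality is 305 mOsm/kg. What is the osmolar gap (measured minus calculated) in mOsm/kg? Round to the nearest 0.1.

0.4 mOsm/kg

Calculated osmolality = 2·Na + glucose + BUN/2.8
= 2·131 + 36.2 + 18/2.8
= 262 + 36.20 + 6.43
= 304.63 mOsm/kg ≈ 304.6 mOsm/kg
Osmolar gap = measured − calculated = 305 − 304.6 = 0.4 mOsm/kg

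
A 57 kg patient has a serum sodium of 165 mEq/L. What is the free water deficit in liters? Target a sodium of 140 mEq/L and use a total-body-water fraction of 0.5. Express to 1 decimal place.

TBW = 0.5 · 57 = 28.5 L
Free water deficit = TBW · (Na/140 − 1)
= 28.5 · (165/140 − 1)
= 28.5 · 0.1786
= 5.09 L

5.1 L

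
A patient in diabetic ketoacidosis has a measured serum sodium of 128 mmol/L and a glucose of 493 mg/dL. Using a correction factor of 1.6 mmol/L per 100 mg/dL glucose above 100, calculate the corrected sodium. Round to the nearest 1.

134 mmol/L

Corrected Na = measured Na + 1.6 · (glucose − 100)/100
= 128 + 1.6 · (493 − 100)/100
= 128 + 6.3
= 134.3 mmol/L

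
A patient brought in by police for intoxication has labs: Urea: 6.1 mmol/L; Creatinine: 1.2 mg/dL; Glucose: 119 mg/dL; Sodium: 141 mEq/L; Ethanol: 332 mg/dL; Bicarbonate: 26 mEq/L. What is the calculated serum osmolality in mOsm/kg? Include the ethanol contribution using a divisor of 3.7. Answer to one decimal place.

Calculated osmolality = 2·Na + glucose/18 + urea + ethanol/3.7
= 2·141 + 119/18 + 6.1 + 332/3.7
= 282 + 6.61 + 6.10 + 89.73
= 384.44 mOsm/kg

384.4 mOsm/kg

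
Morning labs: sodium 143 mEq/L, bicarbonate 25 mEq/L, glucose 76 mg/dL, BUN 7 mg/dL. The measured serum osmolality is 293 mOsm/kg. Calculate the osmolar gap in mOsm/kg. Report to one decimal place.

Calculated osmolality = 2·Na + glucose/18 + BUN/2.8
= 2·143 + 76/18 + 7/2.8
= 286 + 4.22 + 2.50
= 292.72 mOsm/kg ≈ 292.7 mOsm/kg
Osmolar gap = measured − calculated = 293 − 292.7 = 0.3 mOsm/kg

0.3 mOsm/kg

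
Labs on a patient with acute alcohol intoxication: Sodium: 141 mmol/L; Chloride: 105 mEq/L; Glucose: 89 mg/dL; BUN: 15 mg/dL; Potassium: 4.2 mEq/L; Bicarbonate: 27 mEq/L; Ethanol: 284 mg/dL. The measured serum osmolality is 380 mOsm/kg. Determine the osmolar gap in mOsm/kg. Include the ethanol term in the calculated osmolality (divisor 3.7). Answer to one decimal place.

Calculated osmolality = 2·Na + glucose/18 + BUN/2.8 + ethanol/3.7
= 2·141 + 89/18 + 15/2.8 + 284/3.7
= 282 + 4.94 + 5.36 + 76.76
= 369.06 mOsm/kg ≈ 369.1 mOsm/kg
Osmolar gap = measured − calculated = 380 − 369.1 = 10.9 mOsm/kg

10.9 mOsm/kg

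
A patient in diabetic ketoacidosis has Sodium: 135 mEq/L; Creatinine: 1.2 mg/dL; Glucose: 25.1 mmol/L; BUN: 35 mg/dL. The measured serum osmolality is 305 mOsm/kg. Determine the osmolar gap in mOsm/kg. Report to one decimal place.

Calculated osmolality = 2·Na + glucose + BUN/2.8
= 2·135 + 25.1 + 35/2.8
= 270 + 25.10 + 12.50
= 307.6 mOsm/kg ≈ 307.6 mOsm/kg
Osmolar gap = measured − calculated = 305 − 307.6 = -2.6 mOsm/kg

-2.6 mOsm/kg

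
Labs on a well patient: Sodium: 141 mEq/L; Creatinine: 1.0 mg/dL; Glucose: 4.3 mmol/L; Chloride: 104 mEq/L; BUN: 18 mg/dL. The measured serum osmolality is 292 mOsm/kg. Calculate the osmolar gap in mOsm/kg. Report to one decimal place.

Calculated osmolality = 2·Na + glucose + BUN/2.8
= 2·141 + 4.3 + 18/2.8
= 282 + 4.30 + 6.43
= 292.73 mOsm/kg ≈ 292.7 mOsm/kg
Osmolar gap = measured − calculated = 292 − 292.7 = -0.7 mOsm/kg

-0.7 mOsm/kg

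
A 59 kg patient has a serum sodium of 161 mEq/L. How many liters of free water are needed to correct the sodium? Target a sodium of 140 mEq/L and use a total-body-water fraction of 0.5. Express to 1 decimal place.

TBW = 0.5 · 59 = 29.5 L
Free water deficit = TBW · (Na/140 − 1)
= 29.5 · (161/140 − 1)
= 29.5 · 0.15
= 4.42 L

4.4 L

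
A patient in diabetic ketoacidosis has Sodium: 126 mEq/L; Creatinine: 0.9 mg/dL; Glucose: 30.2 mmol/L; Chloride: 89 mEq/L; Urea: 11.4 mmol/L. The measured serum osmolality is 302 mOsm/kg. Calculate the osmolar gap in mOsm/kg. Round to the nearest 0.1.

Calculated osmolality = 2·Na + glucose + urea
= 2·126 + 30.2 + 11.4
= 252 + 30.20 + 11.40
= 293.6 mOsm/kg ≈ 293.6 mOsm/kg
Osmolar gap = measured − calculated = 302 − 293.6 = 8.4 mOsm/kg

8.4 mOsm/kg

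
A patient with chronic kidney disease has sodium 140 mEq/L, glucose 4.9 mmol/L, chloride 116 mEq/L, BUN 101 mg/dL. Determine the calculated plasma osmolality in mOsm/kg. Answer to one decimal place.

Calculated osmolality = 2·Na + glucose + BUN/2.8
= 2·140 + 4.9 + 101/2.8
= 280 + 4.90 + 36.07
= 320.97 mOsm/kg

321.0 mOsm/kg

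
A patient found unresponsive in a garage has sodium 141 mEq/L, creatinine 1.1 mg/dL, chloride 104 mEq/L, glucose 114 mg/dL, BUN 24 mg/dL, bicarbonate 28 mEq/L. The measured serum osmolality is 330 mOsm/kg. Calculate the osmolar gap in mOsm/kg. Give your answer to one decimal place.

33.1 mOsm/kg

Calculated osmolality = 2·Na + glucose/18 + BUN/2.8
= 2·141 + 114/18 + 24/2.8
= 282 + 6.33 + 8.57
= 296.9 mOsm/kg ≈ 296.9 mOsm/kg
Osmolar gap = measured − calculated = 330 − 296.9 = 33.1 mOsm/kg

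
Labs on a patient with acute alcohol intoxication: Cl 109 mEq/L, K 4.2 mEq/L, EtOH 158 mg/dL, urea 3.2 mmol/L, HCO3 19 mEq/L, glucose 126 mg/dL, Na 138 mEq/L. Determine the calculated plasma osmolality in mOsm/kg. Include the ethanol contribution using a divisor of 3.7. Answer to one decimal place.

Calculated osmolality = 2·Na + glucose/18 + urea + ethanol/3.7
= 2·138 + 126/18 + 3.2 + 158/3.7
= 276 + 7 + 3.20 + 42.70
= 328.9 mOsm/kg

328.9 mOsm/kg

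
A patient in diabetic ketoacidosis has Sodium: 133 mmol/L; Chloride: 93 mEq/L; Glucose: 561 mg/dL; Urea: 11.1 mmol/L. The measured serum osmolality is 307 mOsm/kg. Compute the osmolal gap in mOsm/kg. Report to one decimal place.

Calculated osmolality = 2·Na + glucose/18 + urea
= 2·133 + 561/18 + 11.1
= 266 + 31.17 + 11.10
= 308.27 mOsm/kg ≈ 308.3 mOsm/kg
Osmolar gap = measured − calculated = 307 − 308.3 = -1.3 mOsm/kg

-1.3 mOsm/kg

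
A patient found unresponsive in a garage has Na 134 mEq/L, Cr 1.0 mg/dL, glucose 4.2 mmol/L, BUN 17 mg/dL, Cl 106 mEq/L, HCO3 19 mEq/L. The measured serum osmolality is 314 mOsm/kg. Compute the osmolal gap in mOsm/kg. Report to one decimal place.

35.7 mOsm/kg

Calculated osmolality = 2·Na + glucose + BUN/2.8
= 2·134 + 4.2 + 17/2.8
= 268 + 4.20 + 6.07
= 278.27 mOsm/kg ≈ 278.3 mOsm/kg
Osmolar gap = measured − calculated = 314 − 278.3 = 35.7 mOsm/kg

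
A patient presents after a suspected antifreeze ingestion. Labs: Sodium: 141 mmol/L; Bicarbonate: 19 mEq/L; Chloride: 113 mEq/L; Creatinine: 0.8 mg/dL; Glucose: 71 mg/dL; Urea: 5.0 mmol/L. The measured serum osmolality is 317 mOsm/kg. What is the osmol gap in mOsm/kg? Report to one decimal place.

26.1 mOsm/kg

Calculated osmolality = 2·Na + glucose/18 + urea
= 2·141 + 71/18 + 5
= 282 + 3.94 + 5
= 290.94 mOsm/kg ≈ 290.9 mOsm/kg
Osmolar gap = measured − calculated = 317 − 290.9 = 26.1 mOsm/kg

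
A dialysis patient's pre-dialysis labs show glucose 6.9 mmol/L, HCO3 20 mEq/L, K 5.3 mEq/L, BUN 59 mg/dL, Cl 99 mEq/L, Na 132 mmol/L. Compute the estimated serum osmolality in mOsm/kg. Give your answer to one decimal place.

292.0 mOsm/kg

Calculated osmolality = 2·Na + glucose + BUN/2.8
= 2·132 + 6.9 + 59/2.8
= 264 + 6.90 + 21.07
= 291.97 mOsm/kg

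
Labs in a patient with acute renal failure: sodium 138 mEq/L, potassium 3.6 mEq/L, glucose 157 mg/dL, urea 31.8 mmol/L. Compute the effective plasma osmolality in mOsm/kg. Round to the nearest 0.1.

284.7 mOsm/kg

Effective osmolality excludes urea (freely permeant across cell membranes):
2·Na + glucose/18
= 2·138 + 157/18
= 276 + 8.72
= 284.72 mOsm/kg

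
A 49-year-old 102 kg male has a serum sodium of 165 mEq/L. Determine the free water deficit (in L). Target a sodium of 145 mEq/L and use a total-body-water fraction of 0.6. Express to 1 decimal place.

8.4 L

TBW = 0.6 · 102 = 61.2 L
Free water deficit = TBW · (Na/145 − 1)
= 61.2 · (165/145 − 1)
= 61.2 · 0.1379
= 8.44 L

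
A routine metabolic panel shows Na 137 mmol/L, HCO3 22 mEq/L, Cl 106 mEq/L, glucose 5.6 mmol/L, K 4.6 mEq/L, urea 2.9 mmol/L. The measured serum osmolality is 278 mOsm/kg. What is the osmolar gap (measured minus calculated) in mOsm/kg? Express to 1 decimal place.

Calculated osmolality = 2·Na + glucose + urea
= 2·137 + 5.6 + 2.9
= 274 + 5.60 + 2.90
= 282.5 mOsm/kg ≈ 282.5 mOsm/kg
Osmolar gap = measured − calculated = 278 − 282.5 = -4.5 mOsm/kg

-4.5 mOsm/kg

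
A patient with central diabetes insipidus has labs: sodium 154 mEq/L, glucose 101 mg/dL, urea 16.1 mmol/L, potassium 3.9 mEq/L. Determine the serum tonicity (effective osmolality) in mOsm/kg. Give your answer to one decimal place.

Effective osmolality excludes urea (freely permeant across cell membranes):
2·Na + glucose/18
= 2·154 + 101/18
= 308 + 5.61
= 313.61 mOsm/kg

313.6 mOsm/kg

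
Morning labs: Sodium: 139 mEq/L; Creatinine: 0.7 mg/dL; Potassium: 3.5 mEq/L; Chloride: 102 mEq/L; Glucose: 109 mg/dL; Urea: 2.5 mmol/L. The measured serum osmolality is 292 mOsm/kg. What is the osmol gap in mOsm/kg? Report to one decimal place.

5.4 mOsm/kg

Calculated osmolality = 2·Na + glucose/18 + urea
= 2·139 + 109/18 + 2.5
= 278 + 6.06 + 2.50
= 286.56 mOsm/kg ≈ 286.6 mOsm/kg
Osmolar gap = measured − calculated = 292 − 286.6 = 5.4 mOsm/kg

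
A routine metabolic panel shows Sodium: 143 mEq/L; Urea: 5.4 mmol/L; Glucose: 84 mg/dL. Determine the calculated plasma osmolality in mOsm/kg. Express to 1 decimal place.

Calculated osmolality = 2·Na + glucose/18 + urea
= 2·143 + 84/18 + 5.4
= 286 + 4.67 + 5.40
= 296.07 mOsm/kg

296.1 mOsm/kg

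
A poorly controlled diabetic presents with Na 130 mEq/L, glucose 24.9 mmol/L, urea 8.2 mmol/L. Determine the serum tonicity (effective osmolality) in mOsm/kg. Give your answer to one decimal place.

284.9 mOsm/kg

Effective osmolality excludes urea (freely permeant across cell membranes):
2·Na + glucose
= 2·130 + 24.9
= 260 + 24.9
= 284.9 mOsm/kg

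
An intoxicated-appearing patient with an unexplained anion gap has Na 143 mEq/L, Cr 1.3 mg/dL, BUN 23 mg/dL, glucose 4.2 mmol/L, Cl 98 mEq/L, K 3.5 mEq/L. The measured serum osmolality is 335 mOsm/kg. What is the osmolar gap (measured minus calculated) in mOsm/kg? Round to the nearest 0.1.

Calculated osmolality = 2·Na + glucose + BUN/2.8
= 2·143 + 4.2 + 23/2.8
= 286 + 4.20 + 8.21
= 298.41 mOsm/kg ≈ 298.4 mOsm/kg
Osmolar gap = measured − calculated = 335 − 298.4 = 36.6 mOsm/kg

36.6 mOsm/kg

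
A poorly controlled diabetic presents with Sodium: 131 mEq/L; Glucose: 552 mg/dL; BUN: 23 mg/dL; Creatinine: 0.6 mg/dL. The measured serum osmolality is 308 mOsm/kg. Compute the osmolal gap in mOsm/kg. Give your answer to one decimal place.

Calculated osmolality = 2·Na + glucose/18 + BUN/2.8
= 2·131 + 552/18 + 23/2.8
= 262 + 30.67 + 8.21
= 300.88 mOsm/kg ≈ 300.9 mOsm/kg
Osmolar gap = measured − calculated = 308 − 300.9 = 7.1 mOsm/kg

7.1 mOsm/kg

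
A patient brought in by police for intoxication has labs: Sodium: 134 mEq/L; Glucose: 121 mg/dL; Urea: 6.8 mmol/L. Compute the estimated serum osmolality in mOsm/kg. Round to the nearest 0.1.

Calculated osmolality = 2·Na + glucose/18 + urea
= 2·134 + 121/18 + 6.8
= 268 + 6.72 + 6.80
= 281.52 mOsm/kg

281.5 mOsm/kg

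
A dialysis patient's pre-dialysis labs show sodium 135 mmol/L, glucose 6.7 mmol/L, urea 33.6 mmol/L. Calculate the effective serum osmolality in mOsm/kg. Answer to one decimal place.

Effective osmolality excludes urea (freely permeant across cell membranes):
2·Na + glucose
= 2·135 + 6.7
= 270 + 6.7
= 276.7 mOsm/kg

276.7 mOsm/kg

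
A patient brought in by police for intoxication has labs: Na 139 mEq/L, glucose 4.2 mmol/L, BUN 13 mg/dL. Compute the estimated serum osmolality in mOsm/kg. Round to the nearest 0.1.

286.8 mOsm/kg

Calculated osmolality = 2·Na + glucose + BUN/2.8
= 2·139 + 4.2 + 13/2.8
= 278 + 4.20 + 4.64
= 286.84 mOsm/kg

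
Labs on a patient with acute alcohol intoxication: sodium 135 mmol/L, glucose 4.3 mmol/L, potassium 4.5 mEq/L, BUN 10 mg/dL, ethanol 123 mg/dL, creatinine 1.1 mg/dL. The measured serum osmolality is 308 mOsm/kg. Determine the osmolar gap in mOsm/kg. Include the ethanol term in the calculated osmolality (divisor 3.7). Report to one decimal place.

Calculated osmolality = 2·Na + glucose + BUN/2.8 + ethanol/3.7
= 2·135 + 4.3 + 10/2.8 + 123/3.7
= 270 + 4.30 + 3.57 + 33.24
= 311.11 mOsm/kg ≈ 311.1 mOsm/kg
Osmolar gap = measured − calculated = 308 − 311.1 = -3.1 mOsm/kg

-3.1 mOsm/kg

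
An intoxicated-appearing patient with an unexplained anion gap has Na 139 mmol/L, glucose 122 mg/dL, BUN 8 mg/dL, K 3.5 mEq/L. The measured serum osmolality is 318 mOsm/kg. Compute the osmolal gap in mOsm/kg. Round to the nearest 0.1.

Calculated osmolality = 2·Na + glucose/18 + BUN/2.8
= 2·139 + 122/18 + 8/2.8
= 278 + 6.78 + 2.86
= 287.64 mOsm/kg ≈ 287.6 mOsm/kg
Osmolar gap = measured − calculated = 318 − 287.6 = 30.4 mOsm/kg

30.4 mOsm/kg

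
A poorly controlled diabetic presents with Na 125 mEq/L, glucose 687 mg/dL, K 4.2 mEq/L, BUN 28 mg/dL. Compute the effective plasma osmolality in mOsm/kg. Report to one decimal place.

288.2 mOsm/kg

Effective osmolality excludes urea (freely permeant across cell membranes):
2·Na + glucose/18
= 2·125 + 687/18
= 250 + 38.17
= 288.17 mOsm/kg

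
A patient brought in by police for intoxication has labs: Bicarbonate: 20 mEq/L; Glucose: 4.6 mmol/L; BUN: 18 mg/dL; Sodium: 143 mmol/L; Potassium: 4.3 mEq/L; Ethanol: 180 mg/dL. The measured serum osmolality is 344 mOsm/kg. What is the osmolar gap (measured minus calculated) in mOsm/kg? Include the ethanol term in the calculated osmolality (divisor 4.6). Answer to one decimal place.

7.8 mOsm/kg

Calculated osmolality = 2·Na + glucose + BUN/2.8 + ethanol/4.6
= 2·143 + 4.6 + 18/2.8 + 180/4.6
= 286 + 4.60 + 6.43 + 39.13
= 336.16 mOsm/kg ≈ 336.2 mOsm/kg
Osmolar gap = measured − calculated = 344 − 336.2 = 7.8 mOsm/kg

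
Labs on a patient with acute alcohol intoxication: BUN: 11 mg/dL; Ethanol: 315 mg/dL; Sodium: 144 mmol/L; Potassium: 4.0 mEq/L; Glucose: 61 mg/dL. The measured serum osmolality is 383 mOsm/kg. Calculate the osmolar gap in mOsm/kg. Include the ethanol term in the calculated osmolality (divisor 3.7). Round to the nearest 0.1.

Calculated osmolality = 2·Na + glucose/18 + BUN/2.8 + ethanol/3.7
= 2·144 + 61/18 + 11/2.8 + 315/3.7
= 288 + 3.39 + 3.93 + 85.14
= 380.46 mOsm/kg ≈ 380.5 mOsm/kg
Osmolar gap = measured − calculated = 383 − 380.5 = 2.5 mOsm/kg

2.5 mOsm/kg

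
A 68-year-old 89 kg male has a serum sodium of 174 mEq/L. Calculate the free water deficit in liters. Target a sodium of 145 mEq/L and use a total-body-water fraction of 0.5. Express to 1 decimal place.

8.9 L

TBW = 0.5 · 89 = 44.5 L
Free water deficit = TBW · (Na/145 − 1)
= 44.5 · (174/145 − 1)
= 44.5 · 0.2
= 8.9 L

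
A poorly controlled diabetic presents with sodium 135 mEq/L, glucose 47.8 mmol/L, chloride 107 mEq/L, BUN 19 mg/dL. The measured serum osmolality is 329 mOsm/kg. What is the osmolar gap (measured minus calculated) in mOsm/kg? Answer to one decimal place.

Calculated osmolality = 2·Na + glucose + BUN/2.8
= 2·135 + 47.8 + 19/2.8
= 270 + 47.80 + 6.79
= 324.59 mOsm/kg ≈ 324.6 mOsm/kg
Osmolar gap = measured − calculated = 329 − 324.6 = 4.4 mOsm/kg

4.4 mOsm/kg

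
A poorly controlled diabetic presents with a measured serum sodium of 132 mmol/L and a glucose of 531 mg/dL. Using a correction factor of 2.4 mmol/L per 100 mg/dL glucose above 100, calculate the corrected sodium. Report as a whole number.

Corrected Na = measured Na + 2.4 · (glucose − 100)/100
= 132 + 2.4 · (531 − 100)/100
= 132 + 10.3
= 142.3 mmol/L

142 mmol/L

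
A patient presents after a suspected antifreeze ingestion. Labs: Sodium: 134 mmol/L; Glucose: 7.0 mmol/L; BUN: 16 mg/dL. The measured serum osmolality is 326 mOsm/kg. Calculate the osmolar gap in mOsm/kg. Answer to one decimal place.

Calculated osmolality = 2·Na + glucose + BUN/2.8
= 2·134 + 7 + 16/2.8
= 268 + 7 + 5.71
= 280.71 mOsm/kg ≈ 280.7 mOsm/kg
Osmolar gap = measured − calculated = 326 − 280.7 = 45.3 mOsm/kg

45.3 mOsm/kg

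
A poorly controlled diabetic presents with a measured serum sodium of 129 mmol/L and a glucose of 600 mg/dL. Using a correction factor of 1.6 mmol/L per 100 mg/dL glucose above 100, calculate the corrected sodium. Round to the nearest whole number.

137 mmol/L

Corrected Na = measured Na + 1.6 · (glucose − 100)/100
= 129 + 1.6 · (600 − 100)/100
= 129 + 8
= 137 mmol/L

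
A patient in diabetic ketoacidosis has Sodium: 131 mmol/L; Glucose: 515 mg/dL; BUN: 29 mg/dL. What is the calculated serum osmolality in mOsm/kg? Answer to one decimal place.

301.0 mOsm/kg

Calculated osmolality = 2·Na + glucose/18 + BUN/2.8
= 2·131 + 515/18 + 29/2.8
= 262 + 28.61 + 10.36
= 300.97 mOsm/kg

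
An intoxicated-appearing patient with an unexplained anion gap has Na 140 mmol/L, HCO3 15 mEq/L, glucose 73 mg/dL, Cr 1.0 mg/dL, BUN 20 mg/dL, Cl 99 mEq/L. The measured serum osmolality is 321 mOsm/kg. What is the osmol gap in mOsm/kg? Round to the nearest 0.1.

Calculated osmolality = 2·Na + glucose/18 + BUN/2.8
= 2·140 + 73/18 + 20/2.8
= 280 + 4.06 + 7.14
= 291.2 mOsm/kg ≈ 291.2 mOsm/kg
Osmolar gap = measured − calculated = 321 − 291.2 = 29.8 mOsm/kg

29.8 mOsm/kg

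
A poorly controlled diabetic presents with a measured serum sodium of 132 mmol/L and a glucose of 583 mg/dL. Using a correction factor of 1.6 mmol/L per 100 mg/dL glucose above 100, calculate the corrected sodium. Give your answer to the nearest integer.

140 mmol/L

Corrected Na = measured Na + 1.6 · (glucose − 100)/100
= 132 + 1.6 · (583 − 100)/100
= 132 + 7.7
= 139.7 mmol/L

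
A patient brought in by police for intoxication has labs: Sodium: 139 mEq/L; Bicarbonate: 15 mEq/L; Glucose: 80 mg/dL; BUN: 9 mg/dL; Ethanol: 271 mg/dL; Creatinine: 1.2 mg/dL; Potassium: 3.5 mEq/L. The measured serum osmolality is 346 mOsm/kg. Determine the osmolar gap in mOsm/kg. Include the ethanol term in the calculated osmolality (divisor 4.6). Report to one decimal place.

1.4 mOsm/kg

Calculated osmolality = 2·Na + glucose/18 + BUN/2.8 + ethanol/4.6
= 2·139 + 80/18 + 9/2.8 + 271/4.6
= 278 + 4.44 + 3.21 + 58.91
= 344.56 mOsm/kg ≈ 344.6 mOsm/kg
Osmolar gap = measured − calculated = 346 − 344.6 = 1.4 mOsm/kg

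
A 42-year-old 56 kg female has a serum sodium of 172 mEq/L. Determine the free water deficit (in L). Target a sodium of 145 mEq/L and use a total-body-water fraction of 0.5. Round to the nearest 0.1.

5.2 L

TBW = 0.5 · 56 = 28 L
Free water deficit = TBW · (Na/145 − 1)
= 28 · (172/145 − 1)
= 28 · 0.1862
= 5.21 L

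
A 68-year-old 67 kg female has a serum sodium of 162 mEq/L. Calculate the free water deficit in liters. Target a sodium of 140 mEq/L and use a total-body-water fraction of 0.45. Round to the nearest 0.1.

4.7 L

TBW = 0.45 · 67 = 30.15 L
Free water deficit = TBW · (Na/140 − 1)
= 30.15 · (162/140 − 1)
= 30.15 · 0.1571
= 4.74 L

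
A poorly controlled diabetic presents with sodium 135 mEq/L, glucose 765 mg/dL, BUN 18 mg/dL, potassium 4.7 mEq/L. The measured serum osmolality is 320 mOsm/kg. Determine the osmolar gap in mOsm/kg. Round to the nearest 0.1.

Calculated osmolality = 2·Na + glucose/18 + BUN/2.8
= 2·135 + 765/18 + 18/2.8
= 270 + 42.50 + 6.43
= 318.93 mOsm/kg ≈ 318.9 mOsm/kg
Osmolar gap = measured − calculated = 320 − 318.9 = 1.1 mOsm/kg

1.1 mOsm/kg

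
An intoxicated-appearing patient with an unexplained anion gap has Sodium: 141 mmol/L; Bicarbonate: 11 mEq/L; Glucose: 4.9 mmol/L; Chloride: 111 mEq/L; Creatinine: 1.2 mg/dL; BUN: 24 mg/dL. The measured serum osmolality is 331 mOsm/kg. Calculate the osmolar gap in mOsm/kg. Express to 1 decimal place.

35.5 mOsm/kg

Calculated osmolality = 2·Na + glucose + BUN/2.8
= 2·141 + 4.9 + 24/2.8
= 282 + 4.90 + 8.57
= 295.47 mOsm/kg ≈ 295.5 mOsm/kg
Osmolar gap = measured − calculated = 331 − 295.5 = 35.5 mOsm/kg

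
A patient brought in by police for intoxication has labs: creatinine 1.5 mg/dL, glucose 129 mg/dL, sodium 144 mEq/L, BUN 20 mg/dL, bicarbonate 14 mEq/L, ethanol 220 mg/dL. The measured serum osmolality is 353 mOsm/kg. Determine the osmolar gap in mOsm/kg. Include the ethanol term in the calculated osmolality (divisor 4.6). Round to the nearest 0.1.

2.9 mOsm/kg

Calculated osmolality = 2·Na + glucose/18 + BUN/2.8 + ethanol/4.6
= 2·144 + 129/18 + 20/2.8 + 220/4.6
= 288 + 7.17 + 7.14 + 47.83
= 350.14 mOsm/kg ≈ 350.1 mOsm/kg
Osmolar gap = measured − calculated = 353 − 350.1 = 2.9 mOsm/kg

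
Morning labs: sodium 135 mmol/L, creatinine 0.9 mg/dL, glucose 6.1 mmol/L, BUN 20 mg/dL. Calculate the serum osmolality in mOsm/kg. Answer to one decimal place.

283.2 mOsm/kg

Calculated osmolality = 2·Na + glucose + BUN/2.8
= 2·135 + 6.1 + 20/2.8
= 270 + 6.10 + 7.14
= 283.24 mOsm/kg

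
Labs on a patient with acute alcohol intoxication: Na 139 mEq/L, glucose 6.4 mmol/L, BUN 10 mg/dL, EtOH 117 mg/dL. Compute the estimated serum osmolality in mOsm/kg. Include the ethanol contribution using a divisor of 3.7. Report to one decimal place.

Calculated osmolality = 2·Na + glucose + BUN/2.8 + ethanol/3.7
= 2·139 + 6.4 + 10/2.8 + 117/3.7
= 278 + 6.40 + 3.57 + 31.62
= 319.59 mOsm/kg

319.6 mOsm/kg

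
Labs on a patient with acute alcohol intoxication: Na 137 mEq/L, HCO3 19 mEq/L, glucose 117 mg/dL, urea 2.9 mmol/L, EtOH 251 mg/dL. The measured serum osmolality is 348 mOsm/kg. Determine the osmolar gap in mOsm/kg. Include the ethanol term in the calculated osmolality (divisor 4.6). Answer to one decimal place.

Calculated osmolality = 2·Na + glucose/18 + urea + ethanol/4.6
= 2·137 + 117/18 + 2.9 + 251/4.6
= 274 + 6.50 + 2.90 + 54.57
= 337.97 mOsm/kg ≈ 338.0 mOsm/kg
Osmolar gap = measured − calculated = 348 − 338.0 = 10.0 mOsm/kg

10.0 mOsm/kg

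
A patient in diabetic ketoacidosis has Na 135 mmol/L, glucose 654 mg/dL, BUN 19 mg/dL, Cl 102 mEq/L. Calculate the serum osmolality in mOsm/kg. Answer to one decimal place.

Calculated osmolality = 2·Na + glucose/18 + BUN/2.8
= 2·135 + 654/18 + 19/2.8
= 270 + 36.33 + 6.79
= 313.12 mOsm/kg

313.1 mOsm/kg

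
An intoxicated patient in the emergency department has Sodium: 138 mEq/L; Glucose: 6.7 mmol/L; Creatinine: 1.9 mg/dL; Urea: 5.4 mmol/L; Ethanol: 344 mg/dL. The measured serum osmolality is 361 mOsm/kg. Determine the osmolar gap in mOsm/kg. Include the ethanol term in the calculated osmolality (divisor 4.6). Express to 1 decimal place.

-1.9 mOsm/kg

Calculated osmolality = 2·Na + glucose + urea + ethanol/4.6
= 2·138 + 6.7 + 5.4 + 344/4.6
= 276 + 6.70 + 5.40 + 74.78
= 362.88 mOsm/kg ≈ 362.9 mOsm/kg
Osmolar gap = measured − calculated = 361 − 362.9 = -1.9 mOsm/kg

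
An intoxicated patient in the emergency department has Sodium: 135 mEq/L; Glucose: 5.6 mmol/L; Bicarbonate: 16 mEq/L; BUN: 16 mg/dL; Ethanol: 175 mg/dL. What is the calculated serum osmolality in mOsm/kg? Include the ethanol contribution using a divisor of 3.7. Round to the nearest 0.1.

Calculated osmolality = 2·Na + glucose + BUN/2.8 + ethanol/3.7
= 2·135 + 5.6 + 16/2.8 + 175/3.7
= 270 + 5.60 + 5.71 + 47.30
= 328.61 mOsm/kg

328.6 mOsm/kg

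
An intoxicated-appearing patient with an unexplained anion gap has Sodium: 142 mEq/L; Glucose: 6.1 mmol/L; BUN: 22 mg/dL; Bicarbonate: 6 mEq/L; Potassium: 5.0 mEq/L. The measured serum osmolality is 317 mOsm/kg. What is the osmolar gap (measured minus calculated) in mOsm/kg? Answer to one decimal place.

Calculated osmolality = 2·Na + glucose + BUN/2.8
= 2·142 + 6.1 + 22/2.8
= 284 + 6.10 + 7.86
= 297.96 mOsm/kg ≈ 298.0 mOsm/kg
Osmolar gap = measured − calculated = 317 − 298.0 = 19.0 mOsm/kg

19.0 mOsm/kg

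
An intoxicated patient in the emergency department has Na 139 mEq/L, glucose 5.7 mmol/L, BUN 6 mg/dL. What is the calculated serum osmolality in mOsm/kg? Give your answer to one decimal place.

285.8 mOsm/kg

Calculated osmolality = 2·Na + glucose + BUN/2.8
= 2·139 + 5.7 + 6/2.8
= 278 + 5.70 + 2.14
= 285.84 mOsm/kg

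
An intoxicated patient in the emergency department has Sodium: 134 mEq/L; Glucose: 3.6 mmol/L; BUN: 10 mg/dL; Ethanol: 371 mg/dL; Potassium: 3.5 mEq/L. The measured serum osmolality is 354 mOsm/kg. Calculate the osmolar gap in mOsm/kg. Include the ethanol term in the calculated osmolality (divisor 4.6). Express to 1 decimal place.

Calculated osmolality = 2·Na + glucose + BUN/2.8 + ethanol/4.6
= 2·134 + 3.6 + 10/2.8 + 371/4.6
= 268 + 3.60 + 3.57 + 80.65
= 355.82 mOsm/kg ≈ 355.8 mOsm/kg
Osmolar gap = measured − calculated = 354 − 355.8 = -1.8 mOsm/kg

-1.8 mOsm/kg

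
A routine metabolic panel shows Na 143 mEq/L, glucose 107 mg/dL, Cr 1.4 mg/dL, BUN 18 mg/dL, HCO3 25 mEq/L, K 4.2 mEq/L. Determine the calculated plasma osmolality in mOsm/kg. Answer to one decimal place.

Calculated osmolality = 2·Na + glucose/18 + BUN/2.8
= 2·143 + 107/18 + 18/2.8
= 286 + 5.94 + 6.43
= 298.37 mOsm/kg

298.4 mOsm/kg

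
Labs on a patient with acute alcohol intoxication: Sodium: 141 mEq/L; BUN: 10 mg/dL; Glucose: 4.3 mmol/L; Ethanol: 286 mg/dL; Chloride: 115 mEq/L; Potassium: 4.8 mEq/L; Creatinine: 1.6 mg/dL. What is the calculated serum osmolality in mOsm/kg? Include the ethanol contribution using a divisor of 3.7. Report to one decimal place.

Calculated osmolality = 2·Na + glucose + BUN/2.8 + ethanol/3.7
= 2·141 + 4.3 + 10/2.8 + 286/3.7
= 282 + 4.30 + 3.57 + 77.30
= 367.17 mOsm/kg

367.2 mOsm/kg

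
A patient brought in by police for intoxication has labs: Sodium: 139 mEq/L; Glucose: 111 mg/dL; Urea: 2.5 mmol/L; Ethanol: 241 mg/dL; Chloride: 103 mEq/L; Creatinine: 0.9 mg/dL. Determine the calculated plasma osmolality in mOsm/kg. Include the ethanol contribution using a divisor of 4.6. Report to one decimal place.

Calculated osmolality = 2·Na + glucose/18 + urea + ethanol/4.6
= 2·139 + 111/18 + 2.5 + 241/4.6
= 278 + 6.17 + 2.50 + 52.39
= 339.06 mOsm/kg

339.1 mOsm/kg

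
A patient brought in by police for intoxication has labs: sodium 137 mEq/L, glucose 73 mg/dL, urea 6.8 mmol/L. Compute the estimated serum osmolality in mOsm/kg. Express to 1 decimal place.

Calculated osmolality = 2·Na + glucose/18 + urea
= 2·137 + 73/18 + 6.8
= 274 + 4.06 + 6.80
= 284.86 mOsm/kg

284.9 mOsm/kg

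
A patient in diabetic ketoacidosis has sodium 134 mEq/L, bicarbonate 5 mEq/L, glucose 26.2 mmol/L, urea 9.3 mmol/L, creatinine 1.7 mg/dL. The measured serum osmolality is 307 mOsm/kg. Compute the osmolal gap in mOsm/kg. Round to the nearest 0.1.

Calculated osmolality = 2·Na + glucose + urea
= 2·134 + 26.2 + 9.3
= 268 + 26.20 + 9.30
= 303.5 mOsm/kg ≈ 303.5 mOsm/kg
Osmolar gap = measured − calculated = 307 − 303.5 = 3.5 mOsm/kg

3.5 mOsm/kg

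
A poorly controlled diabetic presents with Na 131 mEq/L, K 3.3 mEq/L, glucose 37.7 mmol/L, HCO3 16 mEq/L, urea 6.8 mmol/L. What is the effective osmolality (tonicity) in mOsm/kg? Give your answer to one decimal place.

Effective osmolality excludes urea (freely permeant across cell membranes):
2·Na + glucose
= 2·131 + 37.7
= 262 + 37.7
= 299.7 mOsm/kg

299.7 mOsm/kg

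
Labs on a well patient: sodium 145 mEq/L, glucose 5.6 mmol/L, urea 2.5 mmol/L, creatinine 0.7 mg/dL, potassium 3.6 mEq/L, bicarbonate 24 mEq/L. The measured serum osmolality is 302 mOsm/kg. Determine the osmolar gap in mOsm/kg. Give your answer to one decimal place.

Calculated osmolality = 2·Na + glucose + urea
= 2·145 + 5.6 + 2.5
= 290 + 5.60 + 2.50
= 298.1 mOsm/kg ≈ 298.1 mOsm/kg
Osmolar gap = measured − calculated = 302 − 298.1 = 3.9 mOsm/kg

3.9 mOsm/kg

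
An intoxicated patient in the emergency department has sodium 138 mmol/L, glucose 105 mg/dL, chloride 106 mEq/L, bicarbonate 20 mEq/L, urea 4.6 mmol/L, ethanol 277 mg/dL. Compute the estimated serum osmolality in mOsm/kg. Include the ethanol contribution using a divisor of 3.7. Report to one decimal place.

Calculated osmolality = 2·Na + glucose/18 + urea + ethanol/3.7
= 2·138 + 105/18 + 4.6 + 277/3.7
= 276 + 5.83 + 4.60 + 74.86
= 361.29 mOsm/kg

361.3 mOsm/kg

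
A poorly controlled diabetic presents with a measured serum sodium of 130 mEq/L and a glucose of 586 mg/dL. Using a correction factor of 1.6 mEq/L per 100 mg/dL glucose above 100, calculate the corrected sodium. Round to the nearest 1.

Corrected Na = measured Na + 1.6 · (glucose − 100)/100
= 130 + 1.6 · (586 − 100)/100
= 130 + 7.8
= 137.8 mEq/L

138 mEq/L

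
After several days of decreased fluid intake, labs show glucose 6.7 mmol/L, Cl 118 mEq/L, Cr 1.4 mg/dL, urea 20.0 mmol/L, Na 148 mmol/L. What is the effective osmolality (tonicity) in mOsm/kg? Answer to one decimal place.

302.7 mOsm/kg

Effective osmolality excludes urea (freely permeant across cell membranes):
2·Na + glucose
= 2·148 + 6.7
= 296 + 6.7
= 302.7 mOsm/kg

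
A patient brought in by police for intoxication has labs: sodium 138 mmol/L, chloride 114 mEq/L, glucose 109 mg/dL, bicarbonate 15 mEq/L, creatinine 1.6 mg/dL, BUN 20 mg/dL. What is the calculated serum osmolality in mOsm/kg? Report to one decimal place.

Calculated osmolality = 2·Na + glucose/18 + BUN/2.8
= 2·138 + 109/18 + 20/2.8
= 276 + 6.06 + 7.14
= 289.2 mOsm/kg

289.2 mOsm/kg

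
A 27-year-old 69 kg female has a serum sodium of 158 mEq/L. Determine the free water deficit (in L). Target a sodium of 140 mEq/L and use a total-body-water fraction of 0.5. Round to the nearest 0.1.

4.4 L

TBW = 0.5 · 69 = 34.5 L
Free water deficit = TBW · (Na/140 − 1)
= 34.5 · (158/140 − 1)
= 34.5 · 0.1286
= 4.44 L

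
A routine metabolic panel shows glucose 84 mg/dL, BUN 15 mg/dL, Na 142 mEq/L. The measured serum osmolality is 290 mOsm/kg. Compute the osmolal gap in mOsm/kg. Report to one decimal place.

-4.0 mOsm/kg

Calculated osmolality = 2·Na + glucose/18 + BUN/2.8
= 2·142 + 84/18 + 15/2.8
= 284 + 4.67 + 5.36
= 294.03 mOsm/kg ≈ 294.0 mOsm/kg
Osmolar gap = measured − calculated = 290 − 294.0 = -4.0 mOsm/kg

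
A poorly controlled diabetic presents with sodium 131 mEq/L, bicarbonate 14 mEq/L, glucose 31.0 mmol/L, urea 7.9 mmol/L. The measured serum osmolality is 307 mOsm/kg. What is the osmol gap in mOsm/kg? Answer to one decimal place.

6.1 mOsm/kg

Calculated osmolality = 2·Na + glucose + urea
= 2·131 + 31 + 7.9
= 262 + 31 + 7.90
= 300.9 mOsm/kg ≈ 300.9 mOsm/kg
Osmolar gap = measured − calculated = 307 − 300.9 = 6.1 mOsm/kg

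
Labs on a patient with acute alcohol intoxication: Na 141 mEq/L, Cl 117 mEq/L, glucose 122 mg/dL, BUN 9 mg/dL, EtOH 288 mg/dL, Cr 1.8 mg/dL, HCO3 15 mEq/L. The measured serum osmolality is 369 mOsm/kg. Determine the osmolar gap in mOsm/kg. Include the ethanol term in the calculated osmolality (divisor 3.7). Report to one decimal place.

-0.8 mOsm/kg

Calculated osmolality = 2·Na + glucose/18 + BUN/2.8 + ethanol/3.7
= 2·141 + 122/18 + 9/2.8 + 288/3.7
= 282 + 6.78 + 3.21 + 77.84
= 369.83 mOsm/kg ≈ 369.8 mOsm/kg
Osmolar gap = measured − calculated = 369 − 369.8 = -0.8 mOsm/kg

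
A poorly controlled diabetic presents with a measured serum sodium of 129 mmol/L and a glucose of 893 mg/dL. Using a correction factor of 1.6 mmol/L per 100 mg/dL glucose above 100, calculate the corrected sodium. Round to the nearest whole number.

142 mmol/L

Corrected Na = measured Na + 1.6 · (glucose − 100)/100
= 129 + 1.6 · (893 − 100)/100
= 129 + 12.7
= 141.7 mmol/L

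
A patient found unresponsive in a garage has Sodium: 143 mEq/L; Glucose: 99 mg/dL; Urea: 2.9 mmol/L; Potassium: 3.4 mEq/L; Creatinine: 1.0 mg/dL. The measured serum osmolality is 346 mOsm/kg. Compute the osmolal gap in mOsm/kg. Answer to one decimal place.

Calculated osmolality = 2·Na + glucose/18 + urea
= 2·143 + 99/18 + 2.9
= 286 + 5.50 + 2.90
= 294.4 mOsm/kg ≈ 294.4 mOsm/kg
Osmolar gap = measured − calculated = 346 − 294.4 = 51.6 mOsm/kg

51.6 mOsm/kg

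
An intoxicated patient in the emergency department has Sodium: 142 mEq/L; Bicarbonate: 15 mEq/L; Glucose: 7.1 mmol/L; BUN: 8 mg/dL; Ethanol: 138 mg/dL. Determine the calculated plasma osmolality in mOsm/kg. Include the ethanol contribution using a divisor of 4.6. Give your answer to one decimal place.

324.0 mOsm/kg

Calculated osmolality = 2·Na + glucose + BUN/2.8 + ethanol/4.6
= 2·142 + 7.1 + 8/2.8 + 138/4.6
= 284 + 7.10 + 2.86 + 30
= 323.96 mOsm/kg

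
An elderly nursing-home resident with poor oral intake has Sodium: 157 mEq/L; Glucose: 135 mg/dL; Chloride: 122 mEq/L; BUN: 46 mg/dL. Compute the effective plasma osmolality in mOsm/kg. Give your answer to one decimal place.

Effective osmolality excludes urea (freely permeant across cell membranes):
2·Na + glucose/18
= 2·157 + 135/18
= 314 + 7.5
= 321.5 mOsm/kg

321.5 mOsm/kg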